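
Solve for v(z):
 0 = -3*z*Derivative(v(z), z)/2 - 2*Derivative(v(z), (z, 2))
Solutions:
 v(z) = C1 + C2*erf(sqrt(6)*z/4)


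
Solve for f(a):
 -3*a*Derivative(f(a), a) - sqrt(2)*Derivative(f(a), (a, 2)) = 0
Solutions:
 f(a) = C1 + C2*erf(2^(1/4)*sqrt(3)*a/2)


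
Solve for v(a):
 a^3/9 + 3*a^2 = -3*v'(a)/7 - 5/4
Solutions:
 v(a) = C1 - 7*a^4/108 - 7*a^3/3 - 35*a/12


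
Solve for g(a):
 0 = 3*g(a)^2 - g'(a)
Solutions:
 g(a) = -1/(C1 + 3*a)


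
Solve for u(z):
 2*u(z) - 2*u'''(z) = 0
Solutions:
 u(z) = C3*exp(z) + (C1*sin(sqrt(3)*z/2) + C2*cos(sqrt(3)*z/2))*exp(-z/2)


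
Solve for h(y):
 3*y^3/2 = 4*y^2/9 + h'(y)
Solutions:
 h(y) = C1 + 3*y^4/8 - 4*y^3/27


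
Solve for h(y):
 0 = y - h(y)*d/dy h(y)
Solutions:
 h(y) = -sqrt(C1 + y^2)
 h(y) = sqrt(C1 + y^2)


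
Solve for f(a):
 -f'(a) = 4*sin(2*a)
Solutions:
 f(a) = C1 + 2*cos(2*a)


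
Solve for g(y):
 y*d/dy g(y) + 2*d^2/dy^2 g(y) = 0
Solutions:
 g(y) = C1 + C2*erf(y/2)


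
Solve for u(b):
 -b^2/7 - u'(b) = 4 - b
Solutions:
 u(b) = C1 - b^3/21 + b^2/2 - 4*b


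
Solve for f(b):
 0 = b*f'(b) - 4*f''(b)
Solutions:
 f(b) = C1 + C2*erfi(sqrt(2)*b/4)


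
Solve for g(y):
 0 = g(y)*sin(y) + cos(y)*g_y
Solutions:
 g(y) = C1*cos(y)


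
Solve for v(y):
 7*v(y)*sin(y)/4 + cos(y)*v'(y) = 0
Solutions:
 v(y) = C1*cos(y)^(7/4)


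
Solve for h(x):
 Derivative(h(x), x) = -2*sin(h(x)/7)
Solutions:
 2*x + 7*log(cos(h(x)/7) - 1)/2 - 7*log(cos(h(x)/7) + 1)/2 = C1


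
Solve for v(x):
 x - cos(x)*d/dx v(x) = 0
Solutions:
 v(x) = C1 + Integral(x/cos(x), x)


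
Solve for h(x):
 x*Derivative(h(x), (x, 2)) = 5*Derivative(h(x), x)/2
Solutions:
 h(x) = C1 + C2*x^(7/2)


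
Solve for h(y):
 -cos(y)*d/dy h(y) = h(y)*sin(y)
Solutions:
 h(y) = C1*cos(y)


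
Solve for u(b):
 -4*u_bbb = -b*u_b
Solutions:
 u(b) = C1 + Integral(C2*airyai(2^(1/3)*b/2) + C3*airybi(2^(1/3)*b/2), b)


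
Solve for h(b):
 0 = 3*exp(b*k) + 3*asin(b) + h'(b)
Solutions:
 h(b) = C1 - 3*b*asin(b) - 3*sqrt(1 - b^2) - 3*Piecewise((exp(b*k)/k, Ne(k, 0)), (b, True))


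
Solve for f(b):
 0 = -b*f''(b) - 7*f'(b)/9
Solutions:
 f(b) = C1 + C2*b^(2/9)


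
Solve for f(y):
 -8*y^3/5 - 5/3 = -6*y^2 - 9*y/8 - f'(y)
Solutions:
 f(y) = C1 + 2*y^4/5 - 2*y^3 - 9*y^2/16 + 5*y/3


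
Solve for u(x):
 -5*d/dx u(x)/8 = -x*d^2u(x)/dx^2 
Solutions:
 u(x) = C1 + C2*x^(13/8)


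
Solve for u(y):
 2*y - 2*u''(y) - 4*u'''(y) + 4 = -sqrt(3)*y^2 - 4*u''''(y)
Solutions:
 u(y) = C1 + C2*y + C3*exp(y*(1 - sqrt(3))/2) + C4*exp(y*(1 + sqrt(3))/2) + sqrt(3)*y^4/24 + y^3*(1 - 2*sqrt(3))/6 + 3*sqrt(3)*y^2


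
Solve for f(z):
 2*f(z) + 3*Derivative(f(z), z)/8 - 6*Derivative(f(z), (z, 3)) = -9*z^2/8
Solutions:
 f(z) = C1*exp(-3^(1/3)*z*(3^(1/3)/(sqrt(9213) + 96)^(1/3) + (sqrt(9213) + 96)^(1/3))/24)*sin(3^(1/6)*z*(-3^(2/3)*(sqrt(9213) + 96)^(1/3) + 3/(sqrt(9213) + 96)^(1/3))/24) + C2*exp(-3^(1/3)*z*(3^(1/3)/(sqrt(9213) + 96)^(1/3) + (sqrt(9213) + 96)^(1/3))/24)*cos(3^(1/6)*z*(-3^(2/3)*(sqrt(9213) + 96)^(1/3) + 3/(sqrt(9213) + 96)^(1/3))/24) + C3*exp(3^(1/3)*z*(3^(1/3)/(sqrt(9213) + 96)^(1/3) + (sqrt(9213) + 96)^(1/3))/12) - 9*z^2/16 + 27*z/128 - 81/2048


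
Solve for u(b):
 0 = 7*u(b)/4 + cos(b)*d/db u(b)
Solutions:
 u(b) = C1*(sin(b) - 1)^(7/8)/(sin(b) + 1)^(7/8)


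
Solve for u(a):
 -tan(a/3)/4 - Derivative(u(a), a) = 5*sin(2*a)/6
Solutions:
 u(a) = C1 + 3*log(cos(a/3))/4 + 5*cos(2*a)/12


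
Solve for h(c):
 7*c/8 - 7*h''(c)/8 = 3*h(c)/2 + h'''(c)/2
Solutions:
 h(c) = C1*exp(c*(-14 + 49/(72*sqrt(1639) + 2935)^(1/3) + (72*sqrt(1639) + 2935)^(1/3))/24)*sin(sqrt(3)*c*(-(72*sqrt(1639) + 2935)^(1/3) + 49/(72*sqrt(1639) + 2935)^(1/3))/24) + C2*exp(c*(-14 + 49/(72*sqrt(1639) + 2935)^(1/3) + (72*sqrt(1639) + 2935)^(1/3))/24)*cos(sqrt(3)*c*(-(72*sqrt(1639) + 2935)^(1/3) + 49/(72*sqrt(1639) + 2935)^(1/3))/24) + C3*exp(-c*(49/(72*sqrt(1639) + 2935)^(1/3) + 7 + (72*sqrt(1639) + 2935)^(1/3))/12) + 7*c/12


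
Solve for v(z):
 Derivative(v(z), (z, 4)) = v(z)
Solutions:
 v(z) = C1*exp(-z) + C2*exp(z) + C3*sin(z) + C4*cos(z)


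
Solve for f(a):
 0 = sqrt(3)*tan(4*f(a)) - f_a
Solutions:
 f(a) = -asin(C1*exp(4*sqrt(3)*a))/4 + pi/4
 f(a) = asin(C1*exp(4*sqrt(3)*a))/4


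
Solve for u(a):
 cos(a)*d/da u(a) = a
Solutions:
 u(a) = C1 + Integral(a/cos(a), a)


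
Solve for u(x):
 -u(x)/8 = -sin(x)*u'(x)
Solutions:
 u(x) = C1*(cos(x) - 1)^(1/16)/(cos(x) + 1)^(1/16)


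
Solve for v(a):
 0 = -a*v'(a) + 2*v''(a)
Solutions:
 v(a) = C1 + C2*erfi(a/2)


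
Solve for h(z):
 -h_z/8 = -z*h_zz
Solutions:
 h(z) = C1 + C2*z^(9/8)


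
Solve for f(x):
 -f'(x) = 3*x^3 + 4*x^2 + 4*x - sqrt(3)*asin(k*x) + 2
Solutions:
 f(x) = C1 - 3*x^4/4 - 4*x^3/3 - 2*x^2 - 2*x + sqrt(3)*Piecewise((x*asin(k*x) + sqrt(-k^2*x^2 + 1)/k, Ne(k, 0)), (0, True))


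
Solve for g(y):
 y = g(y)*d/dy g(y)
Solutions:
 g(y) = -sqrt(C1 + y^2)
 g(y) = sqrt(C1 + y^2)


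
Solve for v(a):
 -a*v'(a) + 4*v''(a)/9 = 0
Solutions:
 v(a) = C1 + C2*erfi(3*sqrt(2)*a/4)


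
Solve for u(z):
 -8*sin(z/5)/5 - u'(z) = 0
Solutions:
 u(z) = C1 + 8*cos(z/5)


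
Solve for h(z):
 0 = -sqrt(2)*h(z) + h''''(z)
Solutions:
 h(z) = C1*exp(-2^(1/8)*z) + C2*exp(2^(1/8)*z) + C3*sin(2^(1/8)*z) + C4*cos(2^(1/8)*z)


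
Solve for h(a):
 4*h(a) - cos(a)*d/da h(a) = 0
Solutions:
 h(a) = C1*(sin(a)^2 + 2*sin(a) + 1)/(sin(a)^2 - 2*sin(a) + 1)


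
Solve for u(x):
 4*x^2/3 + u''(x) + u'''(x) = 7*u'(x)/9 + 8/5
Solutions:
 u(x) = C1 + C2*exp(x*(-3 + sqrt(37))/6) + C3*exp(-x*(3 + sqrt(37))/6) + 4*x^3/7 + 108*x^2/49 + 13752*x/1715


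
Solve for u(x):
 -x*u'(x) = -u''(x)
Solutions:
 u(x) = C1 + C2*erfi(sqrt(2)*x/2)


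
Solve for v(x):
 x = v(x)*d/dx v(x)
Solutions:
 v(x) = -sqrt(C1 + x^2)
 v(x) = sqrt(C1 + x^2)


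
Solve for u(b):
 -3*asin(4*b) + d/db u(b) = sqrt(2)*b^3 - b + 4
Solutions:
 u(b) = C1 + sqrt(2)*b^4/4 - b^2/2 + 3*b*asin(4*b) + 4*b + 3*sqrt(1 - 16*b^2)/4


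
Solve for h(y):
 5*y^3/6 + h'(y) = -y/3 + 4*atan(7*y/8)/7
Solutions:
 h(y) = C1 - 5*y^4/24 - y^2/6 + 4*y*atan(7*y/8)/7 - 16*log(49*y^2 + 64)/49


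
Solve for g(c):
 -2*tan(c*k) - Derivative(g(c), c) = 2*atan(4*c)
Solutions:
 g(c) = C1 - 2*c*atan(4*c) - 2*Piecewise((-log(cos(c*k))/k, Ne(k, 0)), (0, True)) + log(16*c^2 + 1)/4


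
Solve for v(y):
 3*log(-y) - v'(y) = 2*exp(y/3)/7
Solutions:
 v(y) = C1 + 3*y*log(-y) - 3*y - 6*exp(y/3)/7


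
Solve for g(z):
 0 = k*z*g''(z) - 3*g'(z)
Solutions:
 g(z) = C1 + z^(((re(k) + 3)*re(k) + im(k)^2)/(re(k)^2 + im(k)^2))*(C2*sin(3*log(z)*Abs(im(k))/(re(k)^2 + im(k)^2)) + C3*cos(3*log(z)*im(k)/(re(k)^2 + im(k)^2)))


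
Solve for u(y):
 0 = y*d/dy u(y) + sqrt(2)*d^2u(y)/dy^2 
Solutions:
 u(y) = C1 + C2*erf(2^(1/4)*y/2)


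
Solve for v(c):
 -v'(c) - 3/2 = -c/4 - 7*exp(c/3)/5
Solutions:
 v(c) = C1 + c^2/8 - 3*c/2 + 21*exp(c/3)/5


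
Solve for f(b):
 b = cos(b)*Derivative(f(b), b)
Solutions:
 f(b) = C1 + Integral(b/cos(b), b)


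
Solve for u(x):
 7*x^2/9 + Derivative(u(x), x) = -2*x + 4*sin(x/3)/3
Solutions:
 u(x) = C1 - 7*x^3/27 - x^2 - 4*cos(x/3)


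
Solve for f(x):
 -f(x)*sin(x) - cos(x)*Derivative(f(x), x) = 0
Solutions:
 f(x) = C1*cos(x)


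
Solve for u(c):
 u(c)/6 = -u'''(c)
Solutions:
 u(c) = C3*exp(-6^(2/3)*c/6) + (C1*sin(2^(2/3)*3^(1/6)*c/4) + C2*cos(2^(2/3)*3^(1/6)*c/4))*exp(6^(2/3)*c/12)


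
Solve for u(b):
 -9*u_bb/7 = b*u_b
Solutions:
 u(b) = C1 + C2*erf(sqrt(14)*b/6)


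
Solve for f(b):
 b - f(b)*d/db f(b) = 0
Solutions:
 f(b) = -sqrt(C1 + b^2)
 f(b) = sqrt(C1 + b^2)


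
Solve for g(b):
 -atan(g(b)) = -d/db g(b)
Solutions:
 Integral(1/atan(_y), (_y, g(b))) = C1 + b


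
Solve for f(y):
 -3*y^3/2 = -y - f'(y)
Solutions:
 f(y) = C1 + 3*y^4/8 - y^2/2


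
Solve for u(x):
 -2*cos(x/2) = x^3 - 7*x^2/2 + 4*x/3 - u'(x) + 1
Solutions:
 u(x) = C1 + x^4/4 - 7*x^3/6 + 2*x^2/3 + x + 4*sin(x/2)


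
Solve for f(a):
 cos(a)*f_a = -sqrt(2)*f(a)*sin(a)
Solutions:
 f(a) = C1*cos(a)^(sqrt(2))


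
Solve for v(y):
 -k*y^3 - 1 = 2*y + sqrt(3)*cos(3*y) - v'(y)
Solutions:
 v(y) = C1 + k*y^4/4 + y^2 + y + sqrt(3)*sin(3*y)/3


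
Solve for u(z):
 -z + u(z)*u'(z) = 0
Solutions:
 u(z) = -sqrt(C1 + z^2)
 u(z) = sqrt(C1 + z^2)


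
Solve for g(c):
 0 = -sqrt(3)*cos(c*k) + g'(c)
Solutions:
 g(c) = C1 + sqrt(3)*sin(c*k)/k


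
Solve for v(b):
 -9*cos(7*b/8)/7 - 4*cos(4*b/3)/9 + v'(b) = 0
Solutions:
 v(b) = C1 + 72*sin(7*b/8)/49 + sin(4*b/3)/3


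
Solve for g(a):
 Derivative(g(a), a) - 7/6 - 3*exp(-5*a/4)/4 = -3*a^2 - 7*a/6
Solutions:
 g(a) = C1 - a^3 - 7*a^2/12 + 7*a/6 - 3*exp(-5*a/4)/5


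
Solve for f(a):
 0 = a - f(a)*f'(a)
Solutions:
 f(a) = -sqrt(C1 + a^2)
 f(a) = sqrt(C1 + a^2)


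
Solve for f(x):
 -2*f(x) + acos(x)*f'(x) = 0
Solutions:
 f(x) = C1*exp(2*Integral(1/acos(x), x))


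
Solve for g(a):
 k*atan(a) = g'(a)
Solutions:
 g(a) = C1 + k*(a*atan(a) - log(a^2 + 1)/2)


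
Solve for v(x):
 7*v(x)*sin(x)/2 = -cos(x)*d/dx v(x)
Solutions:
 v(x) = C1*cos(x)^(7/2)


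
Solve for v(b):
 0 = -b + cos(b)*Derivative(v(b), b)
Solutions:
 v(b) = C1 + Integral(b/cos(b), b)


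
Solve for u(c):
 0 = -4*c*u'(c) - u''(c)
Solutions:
 u(c) = C1 + C2*erf(sqrt(2)*c)


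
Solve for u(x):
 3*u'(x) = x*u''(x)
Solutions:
 u(x) = C1 + C2*x^4


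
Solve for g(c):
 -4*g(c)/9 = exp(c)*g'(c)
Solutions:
 g(c) = C1*exp(4*exp(-c)/9)


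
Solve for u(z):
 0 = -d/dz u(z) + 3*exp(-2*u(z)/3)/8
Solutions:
 u(z) = 3*log(-sqrt(C1 + 3*z)) - 3*log(6) + 3*log(3)/2
 u(z) = 3*log(C1 + 3*z)/2 - 3*log(6) + 3*log(3)/2


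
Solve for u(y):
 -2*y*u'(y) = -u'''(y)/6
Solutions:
 u(y) = C1 + Integral(C2*airyai(12^(1/3)*y) + C3*airybi(12^(1/3)*y), y)


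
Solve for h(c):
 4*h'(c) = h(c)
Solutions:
 h(c) = C1*exp(c/4)


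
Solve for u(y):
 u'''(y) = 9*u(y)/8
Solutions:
 u(y) = C3*exp(3^(2/3)*y/2) + (C1*sin(3*3^(1/6)*y/4) + C2*cos(3*3^(1/6)*y/4))*exp(-3^(2/3)*y/4)


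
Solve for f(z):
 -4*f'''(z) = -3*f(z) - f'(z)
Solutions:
 f(z) = C3*exp(z) + (C1*sin(sqrt(2)*z/2) + C2*cos(sqrt(2)*z/2))*exp(-z/2)


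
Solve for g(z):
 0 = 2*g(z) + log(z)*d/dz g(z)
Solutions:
 g(z) = C1*exp(-2*li(z))


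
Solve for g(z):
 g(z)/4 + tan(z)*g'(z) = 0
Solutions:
 g(z) = C1/sin(z)^(1/4)


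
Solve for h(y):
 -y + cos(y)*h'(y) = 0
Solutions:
 h(y) = C1 + Integral(y/cos(y), y)


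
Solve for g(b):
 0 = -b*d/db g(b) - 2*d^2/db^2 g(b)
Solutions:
 g(b) = C1 + C2*erf(b/2)


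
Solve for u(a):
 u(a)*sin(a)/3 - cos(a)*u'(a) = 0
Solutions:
 u(a) = C1/cos(a)^(1/3)


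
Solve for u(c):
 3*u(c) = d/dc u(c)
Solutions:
 u(c) = C1*exp(3*c)


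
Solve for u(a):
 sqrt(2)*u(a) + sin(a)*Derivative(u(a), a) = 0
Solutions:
 u(a) = C1*(cos(a) + 1)^(sqrt(2)/2)/(cos(a) - 1)^(sqrt(2)/2)


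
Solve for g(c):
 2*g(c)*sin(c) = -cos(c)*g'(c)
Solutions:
 g(c) = C1*cos(c)^2


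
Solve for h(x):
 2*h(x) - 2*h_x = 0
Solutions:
 h(x) = C1*exp(x)


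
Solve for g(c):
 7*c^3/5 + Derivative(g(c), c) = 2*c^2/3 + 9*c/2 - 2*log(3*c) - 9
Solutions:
 g(c) = C1 - 7*c^4/20 + 2*c^3/9 + 9*c^2/4 - 2*c*log(c) - 7*c - 2*c*log(3)


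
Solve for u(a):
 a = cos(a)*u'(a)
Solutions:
 u(a) = C1 + Integral(a/cos(a), a)


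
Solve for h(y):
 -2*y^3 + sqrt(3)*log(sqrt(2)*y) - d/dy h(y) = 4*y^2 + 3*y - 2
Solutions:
 h(y) = C1 - y^4/2 - 4*y^3/3 - 3*y^2/2 + sqrt(3)*y*log(y) - sqrt(3)*y + sqrt(3)*y*log(2)/2 + 2*y


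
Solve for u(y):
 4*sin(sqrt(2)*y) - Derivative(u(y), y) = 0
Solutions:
 u(y) = C1 - 2*sqrt(2)*cos(sqrt(2)*y)


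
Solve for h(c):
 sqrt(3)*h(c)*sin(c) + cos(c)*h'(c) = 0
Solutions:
 h(c) = C1*cos(c)^(sqrt(3))


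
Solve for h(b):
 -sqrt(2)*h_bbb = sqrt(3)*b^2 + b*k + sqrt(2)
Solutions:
 h(b) = C1 + C2*b + C3*b^2 - sqrt(6)*b^5/120 - sqrt(2)*b^4*k/48 - b^3/6


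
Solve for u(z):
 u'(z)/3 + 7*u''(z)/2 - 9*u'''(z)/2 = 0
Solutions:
 u(z) = C1 + C2*exp(z*(7 - sqrt(73))/18) + C3*exp(z*(7 + sqrt(73))/18)


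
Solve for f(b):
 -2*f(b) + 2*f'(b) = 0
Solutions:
 f(b) = C1*exp(b)


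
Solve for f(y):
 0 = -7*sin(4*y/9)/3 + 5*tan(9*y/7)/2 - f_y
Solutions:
 f(y) = C1 - 35*log(cos(9*y/7))/18 + 21*cos(4*y/9)/4


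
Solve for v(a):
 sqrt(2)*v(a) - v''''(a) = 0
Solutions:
 v(a) = C1*exp(-2^(1/8)*a) + C2*exp(2^(1/8)*a) + C3*sin(2^(1/8)*a) + C4*cos(2^(1/8)*a)


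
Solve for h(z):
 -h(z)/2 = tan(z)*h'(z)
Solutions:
 h(z) = C1/sqrt(sin(z))


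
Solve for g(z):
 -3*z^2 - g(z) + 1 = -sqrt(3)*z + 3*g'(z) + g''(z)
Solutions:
 g(z) = C1*exp(z*(-3 + sqrt(5))/2) + C2*exp(-z*(sqrt(5) + 3)/2) - 3*z^2 + sqrt(3)*z + 18*z - 47 - 3*sqrt(3)


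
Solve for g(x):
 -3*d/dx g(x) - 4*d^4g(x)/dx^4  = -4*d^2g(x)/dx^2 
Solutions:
 g(x) = C1 + C2*exp(3^(1/3)*x*(4*3^(1/3)/(sqrt(537) + 27)^(1/3) + (sqrt(537) + 27)^(1/3))/12)*sin(3^(1/6)*x*(-3^(2/3)*(sqrt(537) + 27)^(1/3)/12 + (sqrt(537) + 27)^(-1/3))) + C3*exp(3^(1/3)*x*(4*3^(1/3)/(sqrt(537) + 27)^(1/3) + (sqrt(537) + 27)^(1/3))/12)*cos(3^(1/6)*x*(-3^(2/3)*(sqrt(537) + 27)^(1/3)/12 + (sqrt(537) + 27)^(-1/3))) + C4*exp(-3^(1/3)*x*(4*3^(1/3)/(sqrt(537) + 27)^(1/3) + (sqrt(537) + 27)^(1/3))/6)


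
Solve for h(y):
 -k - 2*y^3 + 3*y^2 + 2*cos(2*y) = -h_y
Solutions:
 h(y) = C1 + k*y + y^4/2 - y^3 - sin(2*y)


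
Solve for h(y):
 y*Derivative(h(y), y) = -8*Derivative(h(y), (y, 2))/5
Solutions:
 h(y) = C1 + C2*erf(sqrt(5)*y/4)


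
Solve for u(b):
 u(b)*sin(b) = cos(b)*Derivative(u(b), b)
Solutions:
 u(b) = C1/cos(b)


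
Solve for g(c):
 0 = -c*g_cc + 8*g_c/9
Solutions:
 g(c) = C1 + C2*c^(17/9)


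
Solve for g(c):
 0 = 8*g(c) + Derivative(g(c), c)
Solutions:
 g(c) = C1*exp(-8*c)


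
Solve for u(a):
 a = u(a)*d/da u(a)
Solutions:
 u(a) = -sqrt(C1 + a^2)
 u(a) = sqrt(C1 + a^2)


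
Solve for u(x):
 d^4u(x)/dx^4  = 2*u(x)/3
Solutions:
 u(x) = C1*exp(-2^(1/4)*3^(3/4)*x/3) + C2*exp(2^(1/4)*3^(3/4)*x/3) + C3*sin(2^(1/4)*3^(3/4)*x/3) + C4*cos(2^(1/4)*3^(3/4)*x/3)


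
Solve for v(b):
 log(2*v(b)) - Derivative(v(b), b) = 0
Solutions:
 -Integral(1/(log(_y) + log(2)), (_y, v(b))) = C1 - b


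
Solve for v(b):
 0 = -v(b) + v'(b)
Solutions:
 v(b) = C1*exp(b)


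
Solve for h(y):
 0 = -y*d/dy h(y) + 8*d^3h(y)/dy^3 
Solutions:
 h(y) = C1 + Integral(C2*airyai(y/2) + C3*airybi(y/2), y)


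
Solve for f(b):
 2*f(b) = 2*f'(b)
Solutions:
 f(b) = C1*exp(b)


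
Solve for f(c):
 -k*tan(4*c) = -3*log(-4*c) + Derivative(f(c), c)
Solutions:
 f(c) = C1 + 3*c*log(-c) - 3*c + 6*c*log(2) + k*log(cos(4*c))/4


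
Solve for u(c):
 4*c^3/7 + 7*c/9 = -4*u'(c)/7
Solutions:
 u(c) = C1 - c^4/4 - 49*c^2/72


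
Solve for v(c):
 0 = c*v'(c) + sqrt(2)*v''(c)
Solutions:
 v(c) = C1 + C2*erf(2^(1/4)*c/2)


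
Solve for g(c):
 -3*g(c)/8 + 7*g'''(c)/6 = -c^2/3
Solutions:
 g(c) = C3*exp(3^(2/3)*98^(1/3)*c/14) + 8*c^2/9 + (C1*sin(3*3^(1/6)*98^(1/3)*c/28) + C2*cos(3*3^(1/6)*98^(1/3)*c/28))*exp(-3^(2/3)*98^(1/3)*c/28)


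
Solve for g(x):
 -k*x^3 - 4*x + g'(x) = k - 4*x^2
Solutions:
 g(x) = C1 + k*x^4/4 + k*x - 4*x^3/3 + 2*x^2


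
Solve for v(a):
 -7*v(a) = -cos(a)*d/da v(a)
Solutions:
 v(a) = C1*sqrt(sin(a) + 1)*(sin(a)^3 + 3*sin(a)^2 + 3*sin(a) + 1)/(sqrt(sin(a) - 1)*(sin(a)^3 - 3*sin(a)^2 + 3*sin(a) - 1))


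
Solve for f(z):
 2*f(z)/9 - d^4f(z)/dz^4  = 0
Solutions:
 f(z) = C1*exp(-2^(1/4)*sqrt(3)*z/3) + C2*exp(2^(1/4)*sqrt(3)*z/3) + C3*sin(2^(1/4)*sqrt(3)*z/3) + C4*cos(2^(1/4)*sqrt(3)*z/3)


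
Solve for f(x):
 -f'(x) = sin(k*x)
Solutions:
 f(x) = C1 + cos(k*x)/k


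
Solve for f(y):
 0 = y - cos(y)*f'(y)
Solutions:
 f(y) = C1 + Integral(y/cos(y), y)


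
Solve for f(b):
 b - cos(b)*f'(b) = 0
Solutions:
 f(b) = C1 + Integral(b/cos(b), b)


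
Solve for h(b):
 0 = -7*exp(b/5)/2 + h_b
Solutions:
 h(b) = C1 + 35*exp(b/5)/2


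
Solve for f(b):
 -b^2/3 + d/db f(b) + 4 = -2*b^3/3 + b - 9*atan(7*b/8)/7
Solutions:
 f(b) = C1 - b^4/6 + b^3/9 + b^2/2 - 9*b*atan(7*b/8)/7 - 4*b + 36*log(49*b^2 + 64)/49


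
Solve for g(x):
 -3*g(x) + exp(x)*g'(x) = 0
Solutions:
 g(x) = C1*exp(-3*exp(-x))


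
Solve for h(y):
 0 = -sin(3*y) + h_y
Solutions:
 h(y) = C1 - cos(3*y)/3


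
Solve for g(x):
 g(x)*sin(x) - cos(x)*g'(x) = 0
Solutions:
 g(x) = C1/cos(x)


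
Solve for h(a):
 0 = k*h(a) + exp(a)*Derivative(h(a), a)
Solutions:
 h(a) = C1*exp(k*exp(-a))


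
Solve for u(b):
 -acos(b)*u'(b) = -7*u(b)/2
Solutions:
 u(b) = C1*exp(7*Integral(1/acos(b), b)/2)


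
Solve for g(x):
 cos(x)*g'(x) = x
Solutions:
 g(x) = C1 + Integral(x/cos(x), x)


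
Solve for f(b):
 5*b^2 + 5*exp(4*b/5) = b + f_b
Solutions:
 f(b) = C1 + 5*b^3/3 - b^2/2 + 25*exp(4*b/5)/4


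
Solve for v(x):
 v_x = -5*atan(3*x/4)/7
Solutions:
 v(x) = C1 - 5*x*atan(3*x/4)/7 + 10*log(9*x^2 + 16)/21


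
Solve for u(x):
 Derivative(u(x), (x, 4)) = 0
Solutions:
 u(x) = C1 + C2*x + C3*x^2 + C4*x^3


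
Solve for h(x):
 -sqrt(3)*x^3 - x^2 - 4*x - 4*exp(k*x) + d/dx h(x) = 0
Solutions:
 h(x) = C1 + sqrt(3)*x^4/4 + x^3/3 + 2*x^2 + 4*exp(k*x)/k


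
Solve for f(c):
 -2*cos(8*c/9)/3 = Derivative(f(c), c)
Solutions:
 f(c) = C1 - 3*sin(8*c/9)/4


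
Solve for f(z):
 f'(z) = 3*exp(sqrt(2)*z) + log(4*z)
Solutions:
 f(z) = C1 + z*log(z) + z*(-1 + 2*log(2)) + 3*sqrt(2)*exp(sqrt(2)*z)/2


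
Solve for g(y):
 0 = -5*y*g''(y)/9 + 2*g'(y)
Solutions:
 g(y) = C1 + C2*y^(23/5)


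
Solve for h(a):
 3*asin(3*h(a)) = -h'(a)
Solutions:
 Integral(1/asin(3*_y), (_y, h(a))) = C1 - 3*a


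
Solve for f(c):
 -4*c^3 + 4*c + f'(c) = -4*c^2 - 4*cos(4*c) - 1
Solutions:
 f(c) = C1 + c^4 - 4*c^3/3 - 2*c^2 - c - sin(4*c)


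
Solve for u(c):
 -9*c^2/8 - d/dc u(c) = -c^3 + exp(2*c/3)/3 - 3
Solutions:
 u(c) = C1 + c^4/4 - 3*c^3/8 + 3*c - exp(2*c/3)/2


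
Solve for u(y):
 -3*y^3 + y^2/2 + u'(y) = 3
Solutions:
 u(y) = C1 + 3*y^4/4 - y^3/6 + 3*y


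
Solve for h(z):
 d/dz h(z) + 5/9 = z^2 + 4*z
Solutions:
 h(z) = C1 + z^3/3 + 2*z^2 - 5*z/9


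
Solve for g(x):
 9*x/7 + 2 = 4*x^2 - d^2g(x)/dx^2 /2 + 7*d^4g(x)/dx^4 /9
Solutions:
 g(x) = C1 + C2*x + C3*exp(-3*sqrt(14)*x/14) + C4*exp(3*sqrt(14)*x/14) + 2*x^4/3 - 3*x^3/7 + 94*x^2/9


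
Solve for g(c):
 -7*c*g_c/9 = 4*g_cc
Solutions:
 g(c) = C1 + C2*erf(sqrt(14)*c/12)


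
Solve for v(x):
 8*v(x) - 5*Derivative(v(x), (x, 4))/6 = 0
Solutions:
 v(x) = C1*exp(-2*3^(1/4)*5^(3/4)*x/5) + C2*exp(2*3^(1/4)*5^(3/4)*x/5) + C3*sin(2*3^(1/4)*5^(3/4)*x/5) + C4*cos(2*3^(1/4)*5^(3/4)*x/5)


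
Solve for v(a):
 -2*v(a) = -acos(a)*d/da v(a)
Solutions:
 v(a) = C1*exp(2*Integral(1/acos(a), a))


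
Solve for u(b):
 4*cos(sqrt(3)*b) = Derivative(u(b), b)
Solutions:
 u(b) = C1 + 4*sqrt(3)*sin(sqrt(3)*b)/3


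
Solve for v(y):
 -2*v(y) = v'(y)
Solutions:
 v(y) = C1*exp(-2*y)


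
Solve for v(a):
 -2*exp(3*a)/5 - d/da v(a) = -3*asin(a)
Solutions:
 v(a) = C1 + 3*a*asin(a) + 3*sqrt(1 - a^2) - 2*exp(3*a)/15


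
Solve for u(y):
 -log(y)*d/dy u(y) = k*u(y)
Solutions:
 u(y) = C1*exp(-k*li(y))


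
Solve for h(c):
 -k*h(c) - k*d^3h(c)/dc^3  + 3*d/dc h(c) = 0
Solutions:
 h(c) = C1*exp(-2^(1/3)*c*(2^(1/3)*(sqrt(1 - 4/k^3) + 1)^(1/3)/2 + 1/(k*(sqrt(1 - 4/k^3) + 1)^(1/3)))) + C2*exp(2^(1/3)*c*(2^(1/3)*(sqrt(1 - 4/k^3) + 1)^(1/3)/4 - 2^(1/3)*sqrt(3)*I*(sqrt(1 - 4/k^3) + 1)^(1/3)/4 - 2/(k*(-1 + sqrt(3)*I)*(sqrt(1 - 4/k^3) + 1)^(1/3)))) + C3*exp(2^(1/3)*c*(2^(1/3)*(sqrt(1 - 4/k^3) + 1)^(1/3)/4 + 2^(1/3)*sqrt(3)*I*(sqrt(1 - 4/k^3) + 1)^(1/3)/4 + 2/(k*(1 + sqrt(3)*I)*(sqrt(1 - 4/k^3) + 1)^(1/3))))


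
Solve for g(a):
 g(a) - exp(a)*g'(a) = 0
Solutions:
 g(a) = C1*exp(-exp(-a))


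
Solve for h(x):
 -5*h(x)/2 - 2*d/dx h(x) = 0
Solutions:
 h(x) = C1*exp(-5*x/4)


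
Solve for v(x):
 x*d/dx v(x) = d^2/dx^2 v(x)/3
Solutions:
 v(x) = C1 + C2*erfi(sqrt(6)*x/2)


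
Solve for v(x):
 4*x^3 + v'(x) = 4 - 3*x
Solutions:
 v(x) = C1 - x^4 - 3*x^2/2 + 4*x


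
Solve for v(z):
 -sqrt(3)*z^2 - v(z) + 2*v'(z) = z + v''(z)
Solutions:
 v(z) = -sqrt(3)*z^2 - 4*sqrt(3)*z - z + (C1 + C2*z)*exp(z) - 6*sqrt(3) - 2


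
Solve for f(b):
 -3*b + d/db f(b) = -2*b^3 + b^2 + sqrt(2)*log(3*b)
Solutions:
 f(b) = C1 - b^4/2 + b^3/3 + 3*b^2/2 + sqrt(2)*b*log(b) - sqrt(2)*b + sqrt(2)*b*log(3)


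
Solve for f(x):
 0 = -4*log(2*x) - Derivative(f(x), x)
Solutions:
 f(x) = C1 - 4*x*log(x) - x*log(16) + 4*x


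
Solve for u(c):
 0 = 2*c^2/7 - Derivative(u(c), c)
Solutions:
 u(c) = C1 + 2*c^3/21


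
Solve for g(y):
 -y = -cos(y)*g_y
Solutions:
 g(y) = C1 + Integral(y/cos(y), y)


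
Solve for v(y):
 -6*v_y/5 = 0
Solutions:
 v(y) = C1


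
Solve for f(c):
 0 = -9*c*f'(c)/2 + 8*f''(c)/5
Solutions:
 f(c) = C1 + C2*erfi(3*sqrt(10)*c/8)


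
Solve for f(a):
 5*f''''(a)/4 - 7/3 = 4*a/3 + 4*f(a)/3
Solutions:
 f(a) = C1*exp(-2*15^(3/4)*a/15) + C2*exp(2*15^(3/4)*a/15) + C3*sin(2*15^(3/4)*a/15) + C4*cos(2*15^(3/4)*a/15) - a - 7/4


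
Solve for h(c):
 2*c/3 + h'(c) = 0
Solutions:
 h(c) = C1 - c^2/3


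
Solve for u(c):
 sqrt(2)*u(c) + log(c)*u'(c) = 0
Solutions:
 u(c) = C1*exp(-sqrt(2)*li(c))


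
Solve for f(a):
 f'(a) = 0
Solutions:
 f(a) = C1


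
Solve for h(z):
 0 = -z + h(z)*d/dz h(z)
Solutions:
 h(z) = -sqrt(C1 + z^2)
 h(z) = sqrt(C1 + z^2)


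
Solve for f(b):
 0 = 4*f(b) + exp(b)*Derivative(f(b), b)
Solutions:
 f(b) = C1*exp(4*exp(-b))


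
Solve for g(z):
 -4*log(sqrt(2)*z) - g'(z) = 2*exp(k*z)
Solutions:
 g(z) = C1 - 4*z*log(z) + 2*z*(2 - log(2)) + Piecewise((-2*exp(k*z)/k, Ne(k, 0)), (-2*z, True))


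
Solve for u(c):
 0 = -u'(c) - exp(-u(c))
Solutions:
 u(c) = log(C1 - c)


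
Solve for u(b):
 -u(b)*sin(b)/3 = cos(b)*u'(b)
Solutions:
 u(b) = C1*cos(b)^(1/3)


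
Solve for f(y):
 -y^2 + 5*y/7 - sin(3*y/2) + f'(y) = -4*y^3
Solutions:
 f(y) = C1 - y^4 + y^3/3 - 5*y^2/14 - 2*cos(3*y/2)/3


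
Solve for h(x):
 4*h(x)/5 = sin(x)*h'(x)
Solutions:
 h(x) = C1*(cos(x) - 1)^(2/5)/(cos(x) + 1)^(2/5)


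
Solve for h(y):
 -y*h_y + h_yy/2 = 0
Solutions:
 h(y) = C1 + C2*erfi(y)


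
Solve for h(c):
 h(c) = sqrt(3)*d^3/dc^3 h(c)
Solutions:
 h(c) = C3*exp(3^(5/6)*c/3) + (C1*sin(3^(1/3)*c/2) + C2*cos(3^(1/3)*c/2))*exp(-3^(5/6)*c/6)


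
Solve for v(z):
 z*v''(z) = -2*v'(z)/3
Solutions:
 v(z) = C1 + C2*z^(1/3)


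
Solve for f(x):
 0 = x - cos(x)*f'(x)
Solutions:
 f(x) = C1 + Integral(x/cos(x), x)


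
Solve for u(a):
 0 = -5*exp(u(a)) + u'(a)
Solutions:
 u(a) = log(-1/(C1 + 5*a))


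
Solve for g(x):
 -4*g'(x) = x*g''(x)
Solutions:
 g(x) = C1 + C2/x^3


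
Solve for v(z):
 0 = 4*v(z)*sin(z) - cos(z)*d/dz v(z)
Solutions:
 v(z) = C1/cos(z)^4


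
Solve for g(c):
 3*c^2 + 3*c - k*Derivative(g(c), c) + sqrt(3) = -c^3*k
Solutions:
 g(c) = C1 + c^4/4 + c^3/k + 3*c^2/(2*k) + sqrt(3)*c/k


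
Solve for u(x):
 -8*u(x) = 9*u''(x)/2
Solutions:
 u(x) = C1*sin(4*x/3) + C2*cos(4*x/3)


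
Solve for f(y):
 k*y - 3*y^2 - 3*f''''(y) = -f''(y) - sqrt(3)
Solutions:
 f(y) = C1 + C2*y + C3*exp(-sqrt(3)*y/3) + C4*exp(sqrt(3)*y/3) - k*y^3/6 + y^4/4 + y^2*(9 - sqrt(3)/2)


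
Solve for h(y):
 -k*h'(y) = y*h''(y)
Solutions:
 h(y) = C1 + y^(1 - re(k))*(C2*sin(log(y)*Abs(im(k))) + C3*cos(log(y)*im(k)))


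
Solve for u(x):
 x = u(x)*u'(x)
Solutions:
 u(x) = -sqrt(C1 + x^2)
 u(x) = sqrt(C1 + x^2)


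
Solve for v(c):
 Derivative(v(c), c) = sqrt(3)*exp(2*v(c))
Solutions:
 v(c) = log(-sqrt(-1/(C1 + sqrt(3)*c))) - log(2)/2
 v(c) = log(-1/(C1 + sqrt(3)*c))/2 - log(2)/2


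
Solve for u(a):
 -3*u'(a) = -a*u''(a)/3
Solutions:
 u(a) = C1 + C2*a^10


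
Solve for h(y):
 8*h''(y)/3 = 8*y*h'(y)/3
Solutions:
 h(y) = C1 + C2*erfi(sqrt(2)*y/2)


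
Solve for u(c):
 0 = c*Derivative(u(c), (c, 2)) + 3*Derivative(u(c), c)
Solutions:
 u(c) = C1 + C2/c^2


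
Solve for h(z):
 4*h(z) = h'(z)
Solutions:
 h(z) = C1*exp(4*z)


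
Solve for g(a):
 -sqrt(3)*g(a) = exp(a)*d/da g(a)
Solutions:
 g(a) = C1*exp(sqrt(3)*exp(-a))


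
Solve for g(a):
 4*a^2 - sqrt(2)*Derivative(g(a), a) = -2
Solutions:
 g(a) = C1 + 2*sqrt(2)*a^3/3 + sqrt(2)*a


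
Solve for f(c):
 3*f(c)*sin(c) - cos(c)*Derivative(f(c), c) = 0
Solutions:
 f(c) = C1/cos(c)^3


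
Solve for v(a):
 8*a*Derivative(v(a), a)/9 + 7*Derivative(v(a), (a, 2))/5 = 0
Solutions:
 v(a) = C1 + C2*erf(2*sqrt(35)*a/21)


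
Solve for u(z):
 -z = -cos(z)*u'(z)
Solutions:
 u(z) = C1 + Integral(z/cos(z), z)


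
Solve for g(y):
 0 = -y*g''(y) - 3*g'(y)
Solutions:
 g(y) = C1 + C2/y^2


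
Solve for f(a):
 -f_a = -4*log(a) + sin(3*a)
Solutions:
 f(a) = C1 + 4*a*log(a) - 4*a + cos(3*a)/3


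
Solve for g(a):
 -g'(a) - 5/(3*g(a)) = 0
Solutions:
 g(a) = -sqrt(C1 - 30*a)/3
 g(a) = sqrt(C1 - 30*a)/3


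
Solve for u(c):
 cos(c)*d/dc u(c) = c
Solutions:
 u(c) = C1 + Integral(c/cos(c), c)


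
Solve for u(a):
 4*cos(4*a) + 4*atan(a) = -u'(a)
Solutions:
 u(a) = C1 - 4*a*atan(a) + 2*log(a^2 + 1) - sin(4*a)


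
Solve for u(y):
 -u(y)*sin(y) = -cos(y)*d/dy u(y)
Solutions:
 u(y) = C1/cos(y)


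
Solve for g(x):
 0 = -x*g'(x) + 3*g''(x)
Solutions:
 g(x) = C1 + C2*erfi(sqrt(6)*x/6)


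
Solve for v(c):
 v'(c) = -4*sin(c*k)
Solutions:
 v(c) = C1 + 4*cos(c*k)/k


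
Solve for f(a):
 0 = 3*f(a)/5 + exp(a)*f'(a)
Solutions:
 f(a) = C1*exp(3*exp(-a)/5)


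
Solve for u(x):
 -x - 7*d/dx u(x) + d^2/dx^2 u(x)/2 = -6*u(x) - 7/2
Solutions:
 u(x) = C1*exp(x*(7 - sqrt(37))) + C2*exp(x*(sqrt(37) + 7)) + x/6 - 7/18


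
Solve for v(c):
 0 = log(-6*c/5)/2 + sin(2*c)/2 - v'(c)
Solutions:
 v(c) = C1 + c*log(-c)/2 - c*log(5) - c/2 + c*log(30)/2 - cos(2*c)/4


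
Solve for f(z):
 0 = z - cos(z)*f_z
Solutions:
 f(z) = C1 + Integral(z/cos(z), z)


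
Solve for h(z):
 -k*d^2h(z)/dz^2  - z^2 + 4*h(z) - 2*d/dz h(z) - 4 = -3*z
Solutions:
 h(z) = C1*exp(z*(sqrt(4*k + 1) - 1)/k) + C2*exp(-z*(sqrt(4*k + 1) + 1)/k) + k/8 + z^2/4 - z/2 + 3/4


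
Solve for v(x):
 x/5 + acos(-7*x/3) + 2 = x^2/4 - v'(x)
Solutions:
 v(x) = C1 + x^3/12 - x^2/10 - x*acos(-7*x/3) - 2*x - sqrt(9 - 49*x^2)/7


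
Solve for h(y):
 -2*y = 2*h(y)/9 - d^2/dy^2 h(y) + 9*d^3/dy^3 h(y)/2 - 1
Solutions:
 h(y) = C1*exp(y*(2*2^(2/3)/(9*sqrt(705) + 239)^(1/3) + 4 + 2^(1/3)*(9*sqrt(705) + 239)^(1/3))/54)*sin(2^(1/3)*sqrt(3)*y*(-(9*sqrt(705) + 239)^(1/3) + 2*2^(1/3)/(9*sqrt(705) + 239)^(1/3))/54) + C2*exp(y*(2*2^(2/3)/(9*sqrt(705) + 239)^(1/3) + 4 + 2^(1/3)*(9*sqrt(705) + 239)^(1/3))/54)*cos(2^(1/3)*sqrt(3)*y*(-(9*sqrt(705) + 239)^(1/3) + 2*2^(1/3)/(9*sqrt(705) + 239)^(1/3))/54) + C3*exp(y*(-2^(1/3)*(9*sqrt(705) + 239)^(1/3) - 2*2^(2/3)/(9*sqrt(705) + 239)^(1/3) + 2)/27) - 9*y + 9/2


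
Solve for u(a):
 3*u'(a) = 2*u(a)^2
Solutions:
 u(a) = -3/(C1 + 2*a)


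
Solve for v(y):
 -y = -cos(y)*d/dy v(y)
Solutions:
 v(y) = C1 + Integral(y/cos(y), y)


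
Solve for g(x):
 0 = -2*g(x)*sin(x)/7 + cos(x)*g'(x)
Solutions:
 g(x) = C1/cos(x)^(2/7)


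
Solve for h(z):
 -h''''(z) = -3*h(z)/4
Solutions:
 h(z) = C1*exp(-sqrt(2)*3^(1/4)*z/2) + C2*exp(sqrt(2)*3^(1/4)*z/2) + C3*sin(sqrt(2)*3^(1/4)*z/2) + C4*cos(sqrt(2)*3^(1/4)*z/2)


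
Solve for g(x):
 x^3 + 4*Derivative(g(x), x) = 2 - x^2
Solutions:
 g(x) = C1 - x^4/16 - x^3/12 + x/2


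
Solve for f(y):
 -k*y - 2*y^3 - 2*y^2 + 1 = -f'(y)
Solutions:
 f(y) = C1 + k*y^2/2 + y^4/2 + 2*y^3/3 - y


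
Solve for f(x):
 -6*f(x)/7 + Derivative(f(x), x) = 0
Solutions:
 f(x) = C1*exp(6*x/7)


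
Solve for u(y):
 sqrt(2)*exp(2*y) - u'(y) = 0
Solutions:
 u(y) = C1 + sqrt(2)*exp(2*y)/2


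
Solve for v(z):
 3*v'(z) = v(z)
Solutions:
 v(z) = C1*exp(z/3)


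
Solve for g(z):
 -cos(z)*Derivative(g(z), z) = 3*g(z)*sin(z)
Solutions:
 g(z) = C1*cos(z)^3


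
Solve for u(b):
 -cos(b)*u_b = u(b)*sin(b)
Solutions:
 u(b) = C1*cos(b)


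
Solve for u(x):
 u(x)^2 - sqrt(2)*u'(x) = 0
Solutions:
 u(x) = -2/(C1 + sqrt(2)*x)


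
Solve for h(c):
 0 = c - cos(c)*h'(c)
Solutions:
 h(c) = C1 + Integral(c/cos(c), c)


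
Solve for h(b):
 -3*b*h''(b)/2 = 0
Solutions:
 h(b) = C1 + C2*b


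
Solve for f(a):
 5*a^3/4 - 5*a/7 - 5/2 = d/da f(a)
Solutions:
 f(a) = C1 + 5*a^4/16 - 5*a^2/14 - 5*a/2


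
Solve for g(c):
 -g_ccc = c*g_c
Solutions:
 g(c) = C1 + Integral(C2*airyai(-c) + C3*airybi(-c), c)


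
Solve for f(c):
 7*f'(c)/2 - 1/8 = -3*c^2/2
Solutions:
 f(c) = C1 - c^3/7 + c/28


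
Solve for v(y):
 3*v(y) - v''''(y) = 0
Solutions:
 v(y) = C1*exp(-3^(1/4)*y) + C2*exp(3^(1/4)*y) + C3*sin(3^(1/4)*y) + C4*cos(3^(1/4)*y)


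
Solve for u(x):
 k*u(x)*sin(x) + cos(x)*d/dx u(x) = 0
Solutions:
 u(x) = C1*exp(k*log(cos(x)))


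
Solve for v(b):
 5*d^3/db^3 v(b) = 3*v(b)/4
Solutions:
 v(b) = C3*exp(150^(1/3)*b/10) + (C1*sin(3^(5/6)*50^(1/3)*b/20) + C2*cos(3^(5/6)*50^(1/3)*b/20))*exp(-150^(1/3)*b/20)


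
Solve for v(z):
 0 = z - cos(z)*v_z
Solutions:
 v(z) = C1 + Integral(z/cos(z), z)


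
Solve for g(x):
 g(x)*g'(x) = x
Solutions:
 g(x) = -sqrt(C1 + x^2)
 g(x) = sqrt(C1 + x^2)


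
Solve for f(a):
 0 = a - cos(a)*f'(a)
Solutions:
 f(a) = C1 + Integral(a/cos(a), a)


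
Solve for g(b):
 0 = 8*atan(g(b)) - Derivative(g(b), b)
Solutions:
 Integral(1/atan(_y), (_y, g(b))) = C1 + 8*b


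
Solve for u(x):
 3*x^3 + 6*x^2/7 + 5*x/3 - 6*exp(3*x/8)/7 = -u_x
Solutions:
 u(x) = C1 - 3*x^4/4 - 2*x^3/7 - 5*x^2/6 + 16*exp(3*x/8)/7


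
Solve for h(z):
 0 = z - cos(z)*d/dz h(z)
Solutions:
 h(z) = C1 + Integral(z/cos(z), z)


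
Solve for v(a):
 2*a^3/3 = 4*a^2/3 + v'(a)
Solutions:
 v(a) = C1 + a^4/6 - 4*a^3/9


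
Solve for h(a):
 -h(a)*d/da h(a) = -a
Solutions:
 h(a) = -sqrt(C1 + a^2)
 h(a) = sqrt(C1 + a^2)


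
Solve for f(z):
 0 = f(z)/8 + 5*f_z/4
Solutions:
 f(z) = C1*exp(-z/10)


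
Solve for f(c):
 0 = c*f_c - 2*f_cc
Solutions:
 f(c) = C1 + C2*erfi(c/2)


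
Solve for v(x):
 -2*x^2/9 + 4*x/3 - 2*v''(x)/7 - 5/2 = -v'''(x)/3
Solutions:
 v(x) = C1 + C2*x + C3*exp(6*x/7) - 7*x^4/108 + 77*x^3/162 - 1757*x^2/648


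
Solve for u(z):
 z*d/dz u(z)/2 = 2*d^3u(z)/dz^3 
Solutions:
 u(z) = C1 + Integral(C2*airyai(2^(1/3)*z/2) + C3*airybi(2^(1/3)*z/2), z)


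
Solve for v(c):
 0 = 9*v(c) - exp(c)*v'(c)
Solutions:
 v(c) = C1*exp(-9*exp(-c))


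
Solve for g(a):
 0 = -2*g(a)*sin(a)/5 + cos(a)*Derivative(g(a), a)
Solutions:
 g(a) = C1/cos(a)^(2/5)


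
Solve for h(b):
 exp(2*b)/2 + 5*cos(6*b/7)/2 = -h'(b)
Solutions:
 h(b) = C1 - exp(2*b)/4 - 35*sin(6*b/7)/12


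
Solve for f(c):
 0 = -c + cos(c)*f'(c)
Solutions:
 f(c) = C1 + Integral(c/cos(c), c)


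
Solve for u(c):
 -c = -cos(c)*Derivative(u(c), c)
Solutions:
 u(c) = C1 + Integral(c/cos(c), c)


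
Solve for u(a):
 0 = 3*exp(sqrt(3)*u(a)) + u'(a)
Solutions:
 u(a) = sqrt(3)*(2*log(1/(C1 + 3*a)) - log(3))/6


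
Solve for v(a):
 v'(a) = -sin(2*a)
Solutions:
 v(a) = C1 + cos(2*a)/2


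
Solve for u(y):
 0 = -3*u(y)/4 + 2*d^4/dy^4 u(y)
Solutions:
 u(y) = C1*exp(-6^(1/4)*y/2) + C2*exp(6^(1/4)*y/2) + C3*sin(6^(1/4)*y/2) + C4*cos(6^(1/4)*y/2)


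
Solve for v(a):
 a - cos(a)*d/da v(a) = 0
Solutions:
 v(a) = C1 + Integral(a/cos(a), a)


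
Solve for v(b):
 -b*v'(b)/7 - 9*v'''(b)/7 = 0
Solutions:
 v(b) = C1 + Integral(C2*airyai(-3^(1/3)*b/3) + C3*airybi(-3^(1/3)*b/3), b)


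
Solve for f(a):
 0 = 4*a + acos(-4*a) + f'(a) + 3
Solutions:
 f(a) = C1 - 2*a^2 - a*acos(-4*a) - 3*a - sqrt(1 - 16*a^2)/4


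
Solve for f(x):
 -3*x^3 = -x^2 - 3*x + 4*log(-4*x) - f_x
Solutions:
 f(x) = C1 + 3*x^4/4 - x^3/3 - 3*x^2/2 + 4*x*log(-x) + 4*x*(-1 + 2*log(2))


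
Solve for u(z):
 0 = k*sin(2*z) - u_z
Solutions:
 u(z) = C1 - k*cos(2*z)/2


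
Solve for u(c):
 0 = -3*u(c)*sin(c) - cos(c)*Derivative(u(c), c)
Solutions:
 u(c) = C1*cos(c)^3


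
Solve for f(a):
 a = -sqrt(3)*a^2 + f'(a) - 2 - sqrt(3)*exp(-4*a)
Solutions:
 f(a) = C1 + sqrt(3)*a^3/3 + a^2/2 + 2*a - sqrt(3)*exp(-4*a)/4


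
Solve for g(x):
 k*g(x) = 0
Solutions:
 g(x) = 0


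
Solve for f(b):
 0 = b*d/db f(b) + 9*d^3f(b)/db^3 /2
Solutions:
 f(b) = C1 + Integral(C2*airyai(-6^(1/3)*b/3) + C3*airybi(-6^(1/3)*b/3), b)


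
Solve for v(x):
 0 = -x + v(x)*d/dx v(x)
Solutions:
 v(x) = -sqrt(C1 + x^2)
 v(x) = sqrt(C1 + x^2)


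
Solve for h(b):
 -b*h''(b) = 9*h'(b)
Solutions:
 h(b) = C1 + C2/b^8


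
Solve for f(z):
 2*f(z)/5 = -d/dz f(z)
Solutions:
 f(z) = C1*exp(-2*z/5)


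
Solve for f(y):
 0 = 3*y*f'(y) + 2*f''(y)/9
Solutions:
 f(y) = C1 + C2*erf(3*sqrt(3)*y/2)


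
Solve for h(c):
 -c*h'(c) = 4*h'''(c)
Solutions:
 h(c) = C1 + Integral(C2*airyai(-2^(1/3)*c/2) + C3*airybi(-2^(1/3)*c/2), c)


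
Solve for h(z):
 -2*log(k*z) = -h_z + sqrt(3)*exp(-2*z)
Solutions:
 h(z) = C1 + 2*z*log(k*z) - 2*z - sqrt(3)*exp(-2*z)/2


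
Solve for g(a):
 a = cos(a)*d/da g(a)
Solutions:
 g(a) = C1 + Integral(a/cos(a), a)


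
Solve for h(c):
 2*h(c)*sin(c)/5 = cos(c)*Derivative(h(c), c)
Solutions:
 h(c) = C1/cos(c)^(2/5)


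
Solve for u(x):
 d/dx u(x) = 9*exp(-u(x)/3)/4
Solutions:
 u(x) = 3*log(C1 + 3*x/4)


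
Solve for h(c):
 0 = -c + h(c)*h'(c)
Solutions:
 h(c) = -sqrt(C1 + c^2)
 h(c) = sqrt(C1 + c^2)


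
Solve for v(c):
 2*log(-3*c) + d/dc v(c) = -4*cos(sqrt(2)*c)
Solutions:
 v(c) = C1 - 2*c*log(-c) - 2*c*log(3) + 2*c - 2*sqrt(2)*sin(sqrt(2)*c)


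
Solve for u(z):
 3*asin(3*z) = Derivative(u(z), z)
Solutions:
 u(z) = C1 + 3*z*asin(3*z) + sqrt(1 - 9*z^2)


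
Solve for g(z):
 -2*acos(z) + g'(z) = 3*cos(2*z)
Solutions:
 g(z) = C1 + 2*z*acos(z) - 2*sqrt(1 - z^2) + 3*sin(2*z)/2


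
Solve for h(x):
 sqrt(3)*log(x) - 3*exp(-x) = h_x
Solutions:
 h(x) = C1 + sqrt(3)*x*log(x) - sqrt(3)*x + 3*exp(-x)


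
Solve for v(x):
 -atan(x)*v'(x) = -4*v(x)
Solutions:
 v(x) = C1*exp(4*Integral(1/atan(x), x))


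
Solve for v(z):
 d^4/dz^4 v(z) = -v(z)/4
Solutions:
 v(z) = (C1*sin(z/2) + C2*cos(z/2))*exp(-z/2) + (C3*sin(z/2) + C4*cos(z/2))*exp(z/2)


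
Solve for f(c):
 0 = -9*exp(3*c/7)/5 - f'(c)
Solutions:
 f(c) = C1 - 21*exp(3*c/7)/5


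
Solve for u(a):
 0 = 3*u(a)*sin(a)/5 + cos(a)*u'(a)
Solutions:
 u(a) = C1*cos(a)^(3/5)


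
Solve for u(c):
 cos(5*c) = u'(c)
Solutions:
 u(c) = C1 + sin(5*c)/5


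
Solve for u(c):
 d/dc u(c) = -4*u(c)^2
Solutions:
 u(c) = 1/(C1 + 4*c)


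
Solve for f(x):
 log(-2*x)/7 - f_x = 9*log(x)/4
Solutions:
 f(x) = C1 - 59*x*log(x)/28 + x*(4*log(2) + 59 + 4*I*pi)/28


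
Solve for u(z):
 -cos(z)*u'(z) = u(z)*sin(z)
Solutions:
 u(z) = C1*cos(z)


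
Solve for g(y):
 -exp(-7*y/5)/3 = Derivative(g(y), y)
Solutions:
 g(y) = C1 + 5*exp(-7*y/5)/21


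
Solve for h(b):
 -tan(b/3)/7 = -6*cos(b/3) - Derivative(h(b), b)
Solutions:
 h(b) = C1 - 3*log(cos(b/3))/7 - 18*sin(b/3)


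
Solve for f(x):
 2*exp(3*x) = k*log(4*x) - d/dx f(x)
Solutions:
 f(x) = C1 + k*x*log(x) + k*x*(-1 + 2*log(2)) - 2*exp(3*x)/3


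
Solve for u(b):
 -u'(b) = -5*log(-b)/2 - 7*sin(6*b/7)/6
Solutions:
 u(b) = C1 + 5*b*log(-b)/2 - 5*b/2 - 49*cos(6*b/7)/36


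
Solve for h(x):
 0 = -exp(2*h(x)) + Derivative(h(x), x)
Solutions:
 h(x) = log(-sqrt(-1/(C1 + x))) - log(2)/2
 h(x) = log(-1/(C1 + x))/2 - log(2)/2


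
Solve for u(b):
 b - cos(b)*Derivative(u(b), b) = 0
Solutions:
 u(b) = C1 + Integral(b/cos(b), b)


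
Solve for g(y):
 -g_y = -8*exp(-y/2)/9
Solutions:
 g(y) = C1 - 16*exp(-y/2)/9


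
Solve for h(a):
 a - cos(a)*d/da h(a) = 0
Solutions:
 h(a) = C1 + Integral(a/cos(a), a)


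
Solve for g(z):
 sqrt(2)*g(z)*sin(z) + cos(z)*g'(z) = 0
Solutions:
 g(z) = C1*cos(z)^(sqrt(2))


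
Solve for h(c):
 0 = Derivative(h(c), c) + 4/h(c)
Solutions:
 h(c) = -sqrt(C1 - 8*c)
 h(c) = sqrt(C1 - 8*c)


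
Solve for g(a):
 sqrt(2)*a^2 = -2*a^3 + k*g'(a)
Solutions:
 g(a) = C1 + a^4/(2*k) + sqrt(2)*a^3/(3*k)


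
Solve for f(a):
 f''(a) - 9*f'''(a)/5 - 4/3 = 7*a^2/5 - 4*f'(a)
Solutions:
 f(a) = C1 + C2*exp(a*(5 - sqrt(745))/18) + C3*exp(a*(5 + sqrt(745))/18) + 7*a^3/60 - 7*a^2/80 + 1661*a/2400


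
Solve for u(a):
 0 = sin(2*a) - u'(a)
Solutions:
 u(a) = C1 - cos(2*a)/2


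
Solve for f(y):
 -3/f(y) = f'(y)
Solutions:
 f(y) = -sqrt(C1 - 6*y)
 f(y) = sqrt(C1 - 6*y)


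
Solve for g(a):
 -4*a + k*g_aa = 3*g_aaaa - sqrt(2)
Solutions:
 g(a) = C1 + C2*a + C3*exp(-sqrt(3)*a*sqrt(k)/3) + C4*exp(sqrt(3)*a*sqrt(k)/3) + 2*a^3/(3*k) - sqrt(2)*a^2/(2*k)


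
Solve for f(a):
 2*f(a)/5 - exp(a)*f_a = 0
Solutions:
 f(a) = C1*exp(-2*exp(-a)/5)


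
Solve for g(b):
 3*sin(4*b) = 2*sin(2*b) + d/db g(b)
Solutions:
 g(b) = C1 + cos(2*b) - 3*cos(4*b)/4


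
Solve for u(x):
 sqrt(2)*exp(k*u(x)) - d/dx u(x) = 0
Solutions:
 u(x) = Piecewise((log(-1/(C1*k + sqrt(2)*k*x))/k, Ne(k, 0)), (nan, True))
 u(x) = Piecewise((C1 + sqrt(2)*x, Eq(k, 0)), (nan, True))


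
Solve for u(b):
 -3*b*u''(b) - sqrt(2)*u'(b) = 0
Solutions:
 u(b) = C1 + C2*b^(1 - sqrt(2)/3)


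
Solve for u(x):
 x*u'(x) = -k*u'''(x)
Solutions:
 u(x) = C1 + Integral(C2*airyai(x*(-1/k)^(1/3)) + C3*airybi(x*(-1/k)^(1/3)), x)


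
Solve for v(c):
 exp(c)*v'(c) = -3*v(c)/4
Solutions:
 v(c) = C1*exp(3*exp(-c)/4)


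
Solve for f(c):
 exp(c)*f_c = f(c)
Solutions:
 f(c) = C1*exp(-exp(-c))


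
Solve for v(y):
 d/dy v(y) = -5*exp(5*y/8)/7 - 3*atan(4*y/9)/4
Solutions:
 v(y) = C1 - 3*y*atan(4*y/9)/4 - 8*exp(5*y/8)/7 + 27*log(16*y^2 + 81)/32


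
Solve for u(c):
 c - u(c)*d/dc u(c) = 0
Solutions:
 u(c) = -sqrt(C1 + c^2)
 u(c) = sqrt(C1 + c^2)


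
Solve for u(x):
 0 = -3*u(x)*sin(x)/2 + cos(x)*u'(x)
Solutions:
 u(x) = C1/cos(x)^(3/2)


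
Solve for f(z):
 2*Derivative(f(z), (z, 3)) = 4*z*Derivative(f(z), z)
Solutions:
 f(z) = C1 + Integral(C2*airyai(2^(1/3)*z) + C3*airybi(2^(1/3)*z), z)


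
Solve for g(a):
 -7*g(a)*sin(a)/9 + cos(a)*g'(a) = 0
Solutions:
 g(a) = C1/cos(a)^(7/9)


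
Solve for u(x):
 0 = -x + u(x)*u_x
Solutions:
 u(x) = -sqrt(C1 + x^2)
 u(x) = sqrt(C1 + x^2)


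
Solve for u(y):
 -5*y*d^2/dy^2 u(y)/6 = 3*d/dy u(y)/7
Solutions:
 u(y) = C1 + C2*y^(17/35)


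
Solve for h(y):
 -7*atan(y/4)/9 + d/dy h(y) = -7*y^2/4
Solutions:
 h(y) = C1 - 7*y^3/12 + 7*y*atan(y/4)/9 - 14*log(y^2 + 16)/9


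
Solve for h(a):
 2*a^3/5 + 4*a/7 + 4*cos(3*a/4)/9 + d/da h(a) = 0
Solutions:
 h(a) = C1 - a^4/10 - 2*a^2/7 - 16*sin(3*a/4)/27


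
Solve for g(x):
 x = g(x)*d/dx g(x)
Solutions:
 g(x) = -sqrt(C1 + x^2)
 g(x) = sqrt(C1 + x^2)


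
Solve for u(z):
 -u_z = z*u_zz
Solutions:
 u(z) = C1 + C2*log(z)


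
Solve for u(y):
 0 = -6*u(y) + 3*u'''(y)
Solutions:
 u(y) = C3*exp(2^(1/3)*y) + (C1*sin(2^(1/3)*sqrt(3)*y/2) + C2*cos(2^(1/3)*sqrt(3)*y/2))*exp(-2^(1/3)*y/2)


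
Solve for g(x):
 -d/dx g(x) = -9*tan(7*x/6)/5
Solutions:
 g(x) = C1 - 54*log(cos(7*x/6))/35
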